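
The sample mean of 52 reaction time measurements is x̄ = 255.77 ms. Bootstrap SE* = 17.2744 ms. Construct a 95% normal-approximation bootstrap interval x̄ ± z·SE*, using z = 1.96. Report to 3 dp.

Margin = 1.96 × 17.2744 = 33.8578
Interval: 255.77 ± 33.8578

(221.912, 289.628)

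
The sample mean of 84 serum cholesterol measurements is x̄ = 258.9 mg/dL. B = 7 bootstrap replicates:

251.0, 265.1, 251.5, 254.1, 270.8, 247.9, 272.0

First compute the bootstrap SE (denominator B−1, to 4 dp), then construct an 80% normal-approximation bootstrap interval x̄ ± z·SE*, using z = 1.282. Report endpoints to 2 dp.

Mean of replicates = 258.9143; sum of squared deviations = 612.8686; SE* = √(612.8686/6) = 10.1067
Margin = 1.282 × 10.1067 = 12.957
Interval: 258.9 ± 12.957

(245.94, 271.86)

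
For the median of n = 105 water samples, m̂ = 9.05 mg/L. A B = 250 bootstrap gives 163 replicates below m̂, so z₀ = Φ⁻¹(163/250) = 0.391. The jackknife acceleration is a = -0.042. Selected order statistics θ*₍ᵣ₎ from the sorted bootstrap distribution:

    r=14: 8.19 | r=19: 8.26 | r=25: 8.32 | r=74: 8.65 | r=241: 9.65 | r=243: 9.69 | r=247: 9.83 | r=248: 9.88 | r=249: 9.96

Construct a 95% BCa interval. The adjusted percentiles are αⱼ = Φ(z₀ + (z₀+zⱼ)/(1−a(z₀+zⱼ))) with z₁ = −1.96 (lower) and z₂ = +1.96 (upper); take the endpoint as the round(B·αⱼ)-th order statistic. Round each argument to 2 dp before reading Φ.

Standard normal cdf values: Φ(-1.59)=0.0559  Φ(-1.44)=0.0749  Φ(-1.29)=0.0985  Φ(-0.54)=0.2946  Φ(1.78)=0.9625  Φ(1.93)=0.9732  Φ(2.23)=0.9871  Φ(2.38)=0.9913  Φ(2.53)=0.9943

(8.32, 9.96)

Lower: z₀ + z₁ = 0.391 + (-1.960) = -1.569; 1 − a(z₀+z₁) = 1 − (-0.042)(-1.569) = 0.9341; argument = 0.391 + (-1.569)/0.9341 = -1.2887 → -1.29.
α₁ = Φ(-1.29) = 0.0985; rank = round(250 × 0.0985) = 25; θ*₍25₎ = 8.32.
Upper: z₀ + z₂ = 2.351; 1 − a(z₀+z₂) = 1.0987; argument = 2.5307 → 2.53; α₂ = 0.9943; rank = 249; θ*₍249₎ = 9.96.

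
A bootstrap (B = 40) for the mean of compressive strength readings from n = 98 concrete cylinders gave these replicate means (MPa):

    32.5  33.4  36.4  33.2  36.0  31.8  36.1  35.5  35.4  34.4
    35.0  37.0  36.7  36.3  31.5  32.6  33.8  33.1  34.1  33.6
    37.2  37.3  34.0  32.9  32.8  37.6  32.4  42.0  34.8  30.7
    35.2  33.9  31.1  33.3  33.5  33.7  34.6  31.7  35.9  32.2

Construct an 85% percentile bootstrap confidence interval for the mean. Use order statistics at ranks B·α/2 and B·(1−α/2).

Sorted replicates: 30.7, 31.1, 31.5, 31.7, 31.8, 32.2, 32.4, 32.5, 32.6, 32.8, 32.9, 33.1, 33.2, 33.3, 33.4, 33.5, 33.6, 33.7, 33.8, 33.9, 34.0, 34.1, 34.4, 34.6, 34.8, 35.0, 35.2, 35.4, 35.5, 35.9, 36.0, 36.1, 36.3, 36.4, 36.7, 37.0, 37.2, 37.3, 37.6, 42.0
α = 0.15; lower rank = 40 × 0.075 = 3; upper rank = 40 × 0.925 = 37.
The 3rd smallest replicate is 31.5; the 37th is 37.2.

(31.5, 37.2)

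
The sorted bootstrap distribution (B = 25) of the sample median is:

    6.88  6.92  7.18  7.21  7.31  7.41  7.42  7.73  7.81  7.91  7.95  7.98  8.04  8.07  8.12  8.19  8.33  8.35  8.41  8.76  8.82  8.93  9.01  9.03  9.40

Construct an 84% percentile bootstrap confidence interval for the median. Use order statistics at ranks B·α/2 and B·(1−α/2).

α = 0.16; lower rank = 25 × 0.080 = 2; upper rank = 25 × 0.920 = 23.
The 2nd smallest replicate is 6.92; the 23rd is 9.01.

(6.92, 9.01)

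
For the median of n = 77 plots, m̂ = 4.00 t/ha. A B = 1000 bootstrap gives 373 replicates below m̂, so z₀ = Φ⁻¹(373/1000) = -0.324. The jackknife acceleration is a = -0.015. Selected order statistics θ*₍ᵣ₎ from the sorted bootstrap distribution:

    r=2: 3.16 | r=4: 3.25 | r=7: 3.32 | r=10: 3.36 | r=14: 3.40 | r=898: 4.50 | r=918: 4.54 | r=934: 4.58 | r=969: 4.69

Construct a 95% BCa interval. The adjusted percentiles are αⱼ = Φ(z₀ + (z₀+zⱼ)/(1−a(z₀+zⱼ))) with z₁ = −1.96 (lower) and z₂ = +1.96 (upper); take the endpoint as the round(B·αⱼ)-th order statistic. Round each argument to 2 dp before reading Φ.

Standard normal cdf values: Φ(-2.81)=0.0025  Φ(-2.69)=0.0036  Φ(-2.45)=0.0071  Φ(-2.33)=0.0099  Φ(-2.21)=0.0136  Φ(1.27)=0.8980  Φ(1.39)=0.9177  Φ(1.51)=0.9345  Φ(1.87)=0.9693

(3.25, 4.50)

Lower: z₀ + z₁ = -0.324 + (-1.960) = -2.284; 1 − a(z₀+z₁) = 1 − (-0.015)(-2.284) = 0.9657; argument = -0.324 + (-2.284)/0.9657 = -2.6890 → -2.69.
α₁ = Φ(-2.69) = 0.0036; rank = round(1000 × 0.0036) = 4; θ*₍4₎ = 3.25.
Upper: z₀ + z₂ = 1.636; 1 − a(z₀+z₂) = 1.0245; argument = 1.2728 → 1.27; α₂ = 0.8980; rank = 898; θ*₍898₎ = 4.50.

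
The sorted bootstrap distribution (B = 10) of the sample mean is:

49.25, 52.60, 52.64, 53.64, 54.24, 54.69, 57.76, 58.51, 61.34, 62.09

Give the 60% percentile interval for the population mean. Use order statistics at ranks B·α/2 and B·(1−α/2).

(52.60, 58.51)

α = 0.40; lower rank = 10 × 0.200 = 2; upper rank = 10 × 0.800 = 8.
The 2nd smallest replicate is 52.60; the 8th is 58.51.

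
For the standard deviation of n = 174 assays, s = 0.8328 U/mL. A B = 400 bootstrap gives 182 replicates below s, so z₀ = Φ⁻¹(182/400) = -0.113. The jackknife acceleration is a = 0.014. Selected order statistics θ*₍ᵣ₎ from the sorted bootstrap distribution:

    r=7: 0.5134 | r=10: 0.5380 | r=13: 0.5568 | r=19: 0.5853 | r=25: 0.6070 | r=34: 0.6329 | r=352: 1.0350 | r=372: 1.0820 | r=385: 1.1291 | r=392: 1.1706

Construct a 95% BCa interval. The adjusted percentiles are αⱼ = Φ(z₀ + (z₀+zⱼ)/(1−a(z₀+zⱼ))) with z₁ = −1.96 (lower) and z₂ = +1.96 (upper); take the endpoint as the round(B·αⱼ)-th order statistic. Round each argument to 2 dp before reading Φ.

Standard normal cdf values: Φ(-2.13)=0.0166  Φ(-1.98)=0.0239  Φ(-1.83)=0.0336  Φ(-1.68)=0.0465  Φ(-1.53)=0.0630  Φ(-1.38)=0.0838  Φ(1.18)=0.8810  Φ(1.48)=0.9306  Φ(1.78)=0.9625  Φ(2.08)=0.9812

Lower: z₀ + z₁ = -0.113 + (-1.960) = -2.073; 1 − a(z₀+z₁) = 1 − (0.014)(-2.073) = 1.0290; argument = -0.113 + (-2.073)/1.0290 = -2.1275 → -2.13.
α₁ = Φ(-2.13) = 0.0166; rank = round(400 × 0.0166) = 7; θ*₍7₎ = 0.5134.
Upper: z₀ + z₂ = 1.847; 1 − a(z₀+z₂) = 0.9741; argument = 1.7830 → 1.78; α₂ = 0.9625; rank = 385; θ*₍385₎ = 1.1291.

(0.5134, 1.1291)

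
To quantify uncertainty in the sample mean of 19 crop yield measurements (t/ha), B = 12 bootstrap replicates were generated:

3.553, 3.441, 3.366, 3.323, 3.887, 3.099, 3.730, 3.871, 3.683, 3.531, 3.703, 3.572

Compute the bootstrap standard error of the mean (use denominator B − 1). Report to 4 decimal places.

SE* = 0.2315

Bootstrap SE is the standard deviation of the 12 replicate means.
Mean of replicates: (3.553 + 3.441 + 3.366 + 3.323 + 3.887 + 3.099 + 3.730 + 3.871 + 3.683 + 3.531 + 3.703 + 3.572) / 12 = 42.75900 / 12 = 3.56325
Sum of squared deviations: (−0.01025)² + (−0.12225)² + (−0.19725)² + (−0.24025)² + (+0.32375)² + (−0.46425)² + (+0.16675)² + (+0.30775)² + (+0.11975)² + (−0.03225)² + (+0.13975)² + (+0.00875)² = 0.58952
Variance = 0.58952 / 11 = 0.05359
SE* = √0.05359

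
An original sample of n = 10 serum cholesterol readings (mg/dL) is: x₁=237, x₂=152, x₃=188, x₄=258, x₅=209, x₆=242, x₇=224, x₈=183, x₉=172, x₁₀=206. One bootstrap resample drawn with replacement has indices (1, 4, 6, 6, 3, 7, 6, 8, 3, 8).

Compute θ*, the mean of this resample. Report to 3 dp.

Resample values: 237, 258, 242, 242, 188, 224, 242, 183, 188, 183.
Mean = (237 + 258 + 242 + 242 + 188 + 224 + 242 + 183 + 188 + 183) / 10 = 2187.0 / 10 = 218.700

θ* = 218.700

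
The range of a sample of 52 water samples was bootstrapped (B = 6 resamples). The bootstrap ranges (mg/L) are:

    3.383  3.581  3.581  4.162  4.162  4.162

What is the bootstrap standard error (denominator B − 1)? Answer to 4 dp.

SE* = 0.3617

Bootstrap SE is the standard deviation of the 6 replicate ranges.
Mean of replicates: (3.383 + 3.581 + 3.581 + 4.162 + 4.162 + 4.162) / 6 = 23.03100 / 6 = 3.83850
Sum of squared deviations: (−0.45550)² + (−0.25750)² + (−0.25750)² + (+0.32350)² + (+0.32350)² + (+0.32350)² = 0.65405
Variance = 0.65405 / 5 = 0.13081
SE* = √0.13081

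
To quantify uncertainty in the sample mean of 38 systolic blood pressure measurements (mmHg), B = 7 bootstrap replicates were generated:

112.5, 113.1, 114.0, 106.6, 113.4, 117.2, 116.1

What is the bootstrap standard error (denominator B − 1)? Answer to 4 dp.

SE* = 3.3940

Bootstrap SE is the standard deviation of the 7 replicate means.
Mean of replicates: (112.5 + 113.1 + 114.0 + 106.6 + 113.4 + 117.2 + 116.1) / 7 = 792.90000 / 7 = 113.27143
Sum of squared deviations: (−0.77143)² + (−0.17143)² + (+0.72857)² + (−6.67143)² + (+0.12857)² + (+3.92857)² + (+2.82857)² = 69.11429
Variance = 69.11429 / 6 = 11.51905
SE* = √11.51905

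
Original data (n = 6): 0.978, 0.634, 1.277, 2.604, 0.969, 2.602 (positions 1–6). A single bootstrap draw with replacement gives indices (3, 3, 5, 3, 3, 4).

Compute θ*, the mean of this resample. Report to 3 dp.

Resample values: 1.277, 1.277, 0.969, 1.277, 1.277, 2.604.
Mean = (1.277 + 1.277 + 0.969 + 1.277 + 1.277 + 2.604) / 6 = 8.6810 / 6 = 1.447

θ* = 1.447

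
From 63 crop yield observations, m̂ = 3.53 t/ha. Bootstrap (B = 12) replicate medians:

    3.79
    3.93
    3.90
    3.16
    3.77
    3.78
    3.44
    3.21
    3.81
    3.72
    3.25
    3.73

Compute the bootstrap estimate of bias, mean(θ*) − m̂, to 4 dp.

mean(θ*) = (3.79 + 3.93 + 3.90 + 3.16 + 3.77 + 3.78 + 3.44 + 3.21 + 3.81 + 3.72 + 3.25 + 3.73) / 12 = 3.62417
bias = 3.62417 − 3.53

bias = +0.0942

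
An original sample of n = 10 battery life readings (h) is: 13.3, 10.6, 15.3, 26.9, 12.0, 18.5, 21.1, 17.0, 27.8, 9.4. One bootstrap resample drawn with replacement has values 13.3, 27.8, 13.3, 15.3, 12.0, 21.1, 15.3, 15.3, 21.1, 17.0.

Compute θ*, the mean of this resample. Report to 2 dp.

θ* = 17.15

Mean = (13.3 + 27.8 + 13.3 + 15.3 + 12.0 + 21.1 + 15.3 + 15.3 + 21.1 + 17.0) / 10 = 171.50 / 10 = 17.15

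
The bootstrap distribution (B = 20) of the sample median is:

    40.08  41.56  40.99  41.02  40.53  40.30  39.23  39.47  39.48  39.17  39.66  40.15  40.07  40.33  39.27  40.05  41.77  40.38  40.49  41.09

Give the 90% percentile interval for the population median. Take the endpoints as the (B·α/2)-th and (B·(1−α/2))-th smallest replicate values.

Sorted replicates: 39.17, 39.23, 39.27, 39.47, 39.48, 39.66, 40.05, 40.07, 40.08, 40.15, 40.30, 40.33, 40.38, 40.49, 40.53, 40.99, 41.02, 41.09, 41.56, 41.77
α = 0.10; lower rank = 20 × 0.050 = 1; upper rank = 20 × 0.950 = 19.
The 1st smallest replicate is 39.17; the 19th is 41.56.

(39.17, 41.56)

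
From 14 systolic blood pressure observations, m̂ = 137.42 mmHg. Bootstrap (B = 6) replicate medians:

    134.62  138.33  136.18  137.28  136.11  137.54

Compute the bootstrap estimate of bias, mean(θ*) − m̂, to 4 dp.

bias = −0.7433

mean(θ*) = (134.62 + 138.33 + 136.18 + 137.28 + 136.11 + 137.54) / 6 = 136.67667
bias = 136.67667 − 137.42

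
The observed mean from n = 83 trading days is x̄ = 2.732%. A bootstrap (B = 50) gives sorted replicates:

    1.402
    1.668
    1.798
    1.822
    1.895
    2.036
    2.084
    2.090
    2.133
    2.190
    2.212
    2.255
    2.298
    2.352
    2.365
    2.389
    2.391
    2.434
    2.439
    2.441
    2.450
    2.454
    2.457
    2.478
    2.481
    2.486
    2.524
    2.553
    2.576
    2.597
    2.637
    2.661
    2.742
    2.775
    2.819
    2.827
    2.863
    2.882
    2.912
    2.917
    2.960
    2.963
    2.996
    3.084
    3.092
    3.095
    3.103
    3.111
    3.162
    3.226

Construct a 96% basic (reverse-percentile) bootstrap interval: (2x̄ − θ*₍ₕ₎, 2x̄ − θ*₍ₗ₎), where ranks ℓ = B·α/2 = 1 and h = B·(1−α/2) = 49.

(2.302, 4.062)

Percentile endpoints at ranks 1 and 49: θ*₍1₎ = 1.402, θ*₍49₎ = 3.162.
Basic interval reflects these around x̄:
  lower = 2 × 2.732 − 3.162 = 2.302
  upper = 2 × 2.732 − 1.402 = 4.062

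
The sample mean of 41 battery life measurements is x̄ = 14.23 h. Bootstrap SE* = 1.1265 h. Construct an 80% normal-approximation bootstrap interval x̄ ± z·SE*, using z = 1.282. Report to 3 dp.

(12.786, 15.674)

Margin = 1.282 × 1.1265 = 1.4442
Interval: 14.23 ± 1.4442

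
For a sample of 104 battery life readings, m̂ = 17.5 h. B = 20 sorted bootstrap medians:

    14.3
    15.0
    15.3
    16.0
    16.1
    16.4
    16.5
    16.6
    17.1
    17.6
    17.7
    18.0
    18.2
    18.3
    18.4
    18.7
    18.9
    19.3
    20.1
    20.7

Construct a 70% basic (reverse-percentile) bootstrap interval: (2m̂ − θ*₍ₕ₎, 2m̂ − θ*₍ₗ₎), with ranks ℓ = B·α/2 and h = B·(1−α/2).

(16.1, 19.7)

Percentile endpoints at ranks 3 and 17: θ*₍3₎ = 15.3, θ*₍17₎ = 18.9.
Basic interval reflects these around m̂:
  lower = 2 × 17.5 − 18.9 = 16.1
  upper = 2 × 17.5 − 15.3 = 19.7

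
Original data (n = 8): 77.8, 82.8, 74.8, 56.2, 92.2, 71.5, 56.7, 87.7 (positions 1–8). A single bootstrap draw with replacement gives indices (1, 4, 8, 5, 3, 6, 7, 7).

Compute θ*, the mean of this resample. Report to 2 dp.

Resample values: 77.8, 56.2, 87.7, 92.2, 74.8, 71.5, 56.7, 56.7.
Mean = (77.8 + 56.2 + 87.7 + 92.2 + 74.8 + 71.5 + 56.7 + 56.7) / 8 = 573.60 / 8 = 71.70

θ* = 71.70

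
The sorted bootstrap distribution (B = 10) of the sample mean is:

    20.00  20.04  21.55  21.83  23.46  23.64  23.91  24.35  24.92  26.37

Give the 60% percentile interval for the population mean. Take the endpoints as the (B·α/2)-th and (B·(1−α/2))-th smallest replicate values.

(20.04, 24.35)

α = 0.40; lower rank = 10 × 0.200 = 2; upper rank = 10 × 0.800 = 8.
The 2nd smallest replicate is 20.04; the 8th is 24.35.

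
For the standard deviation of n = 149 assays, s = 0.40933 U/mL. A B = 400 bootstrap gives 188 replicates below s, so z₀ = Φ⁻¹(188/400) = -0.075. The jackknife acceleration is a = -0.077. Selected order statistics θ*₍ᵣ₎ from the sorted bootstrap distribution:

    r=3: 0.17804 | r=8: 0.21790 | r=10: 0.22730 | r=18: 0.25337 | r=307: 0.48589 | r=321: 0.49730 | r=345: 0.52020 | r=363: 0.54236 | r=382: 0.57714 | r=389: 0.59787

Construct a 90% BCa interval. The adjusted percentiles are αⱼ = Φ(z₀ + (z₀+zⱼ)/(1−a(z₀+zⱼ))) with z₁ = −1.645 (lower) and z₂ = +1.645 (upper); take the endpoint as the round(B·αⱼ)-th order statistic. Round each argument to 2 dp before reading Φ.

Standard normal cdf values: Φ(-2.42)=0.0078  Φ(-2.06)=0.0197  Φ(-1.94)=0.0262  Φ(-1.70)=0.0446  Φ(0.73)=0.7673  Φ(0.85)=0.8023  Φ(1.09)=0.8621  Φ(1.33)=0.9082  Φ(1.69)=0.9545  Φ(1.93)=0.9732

Lower: z₀ + z₁ = -0.075 + (-1.645) = -1.720; 1 − a(z₀+z₁) = 1 − (-0.077)(-1.720) = 0.8676; argument = -0.075 + (-1.720)/0.8676 = -2.0576 → -2.06.
α₁ = Φ(-2.06) = 0.0197; rank = round(400 × 0.0197) = 8; θ*₍8₎ = 0.21790.
Upper: z₀ + z₂ = 1.570; 1 − a(z₀+z₂) = 1.1209; argument = 1.3257 → 1.33; α₂ = 0.9082; rank = 363; θ*₍363₎ = 0.54236.

(0.21790, 0.54236)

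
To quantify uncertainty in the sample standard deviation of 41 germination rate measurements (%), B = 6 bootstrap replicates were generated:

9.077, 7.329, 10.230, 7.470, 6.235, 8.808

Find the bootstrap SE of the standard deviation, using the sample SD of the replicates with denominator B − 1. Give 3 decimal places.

Bootstrap SE is the standard deviation of the 6 replicate standard deviations.
Mean of replicates: (9.077 + 7.329 + 10.230 + 7.470 + 6.235 + 8.808) / 6 = 49.1490 / 6 = 8.1915
Sum of squared deviations: (+0.8855)² + (−0.8625)² + (+2.0385)² + (−0.7215)² + (−1.9565)² + (+0.6165)² = 10.4120
Variance = 10.4120 / 5 = 2.0824
SE* = √2.0824

SE* = 1.443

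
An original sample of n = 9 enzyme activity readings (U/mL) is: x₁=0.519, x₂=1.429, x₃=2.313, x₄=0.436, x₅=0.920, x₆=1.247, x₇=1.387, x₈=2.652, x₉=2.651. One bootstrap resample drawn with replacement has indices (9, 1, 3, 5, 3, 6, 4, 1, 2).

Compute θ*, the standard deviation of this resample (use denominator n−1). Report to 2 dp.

θ* = 0.86

Resample values: 2.651, 0.519, 2.313, 0.920, 2.313, 1.247, 0.436, 0.519, 1.429.
Mean = 1.3719; sum of squared deviations = 5.9613
s² = 5.9613 / 8 = 0.7452
s = √0.7452 = 0.86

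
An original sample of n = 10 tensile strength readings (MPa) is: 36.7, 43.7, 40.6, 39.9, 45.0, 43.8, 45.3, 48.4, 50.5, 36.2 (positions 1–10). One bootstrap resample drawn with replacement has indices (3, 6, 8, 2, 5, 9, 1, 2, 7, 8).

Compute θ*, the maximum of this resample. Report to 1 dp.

Resample values: 40.6, 43.8, 48.4, 43.7, 45.0, 50.5, 36.7, 43.7, 45.3, 48.4.
Maximum = 50.5

θ* = 50.5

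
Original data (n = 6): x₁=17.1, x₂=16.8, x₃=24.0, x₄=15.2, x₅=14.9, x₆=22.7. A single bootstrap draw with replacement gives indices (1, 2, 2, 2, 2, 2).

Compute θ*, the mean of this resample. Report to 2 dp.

Resample values: 17.1, 16.8, 16.8, 16.8, 16.8, 16.8.
Mean = (17.1 + 16.8 + 16.8 + 16.8 + 16.8 + 16.8) / 6 = 101.10 / 6 = 16.85

θ* = 16.85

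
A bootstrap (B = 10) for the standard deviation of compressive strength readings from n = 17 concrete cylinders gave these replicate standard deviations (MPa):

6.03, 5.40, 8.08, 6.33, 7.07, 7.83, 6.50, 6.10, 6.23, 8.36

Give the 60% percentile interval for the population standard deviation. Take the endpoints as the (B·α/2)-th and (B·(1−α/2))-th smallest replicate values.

(6.03, 7.83)

Sorted replicates: 5.40, 6.03, 6.10, 6.23, 6.33, 6.50, 7.07, 7.83, 8.08, 8.36
α = 0.40; lower rank = 10 × 0.200 = 2; upper rank = 10 × 0.800 = 8.
The 2nd smallest replicate is 6.03; the 8th is 7.83.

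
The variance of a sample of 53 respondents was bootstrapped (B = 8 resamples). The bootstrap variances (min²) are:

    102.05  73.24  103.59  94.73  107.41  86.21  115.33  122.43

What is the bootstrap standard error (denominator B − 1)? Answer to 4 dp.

Bootstrap SE is the standard deviation of the 8 replicate variances.
Mean of replicates: (102.05 + 73.24 + 103.59 + 94.73 + 107.41 + 86.21 + 115.33 + 122.43) / 8 = 804.99000 / 8 = 100.62375
Sum of squared deviations: (+1.42625)² + (−27.38375)² + (+2.96625)² + (−5.89375)² + (+6.78625)² + (−14.41375)² + (+14.70625)² + (+21.80625)² = 1741.03459
Variance = 1741.03459 / 7 = 248.71923
SE* = √248.71923

SE* = 15.7708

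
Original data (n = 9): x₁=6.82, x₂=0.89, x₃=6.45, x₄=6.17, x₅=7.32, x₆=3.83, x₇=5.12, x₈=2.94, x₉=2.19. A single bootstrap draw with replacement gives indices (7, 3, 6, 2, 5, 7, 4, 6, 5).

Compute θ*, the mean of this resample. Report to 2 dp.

Resample values: 5.12, 6.45, 3.83, 0.89, 7.32, 5.12, 6.17, 3.83, 7.32.
Mean = (5.12 + 6.45 + 3.83 + 0.89 + 7.32 + 5.12 + 6.17 + 3.83 + 7.32) / 9 = 46.050 / 9 = 5.12

θ* = 5.12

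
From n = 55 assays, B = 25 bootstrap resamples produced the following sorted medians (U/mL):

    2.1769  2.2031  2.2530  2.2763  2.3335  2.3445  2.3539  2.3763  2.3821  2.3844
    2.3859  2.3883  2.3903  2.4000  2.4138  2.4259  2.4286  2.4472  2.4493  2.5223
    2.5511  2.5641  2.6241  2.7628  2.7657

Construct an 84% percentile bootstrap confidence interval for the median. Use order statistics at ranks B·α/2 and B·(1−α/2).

α = 0.16; lower rank = 25 × 0.080 = 2; upper rank = 25 × 0.920 = 23.
The 2nd smallest replicate is 2.2031; the 23rd is 2.6241.

(2.2031, 2.6241)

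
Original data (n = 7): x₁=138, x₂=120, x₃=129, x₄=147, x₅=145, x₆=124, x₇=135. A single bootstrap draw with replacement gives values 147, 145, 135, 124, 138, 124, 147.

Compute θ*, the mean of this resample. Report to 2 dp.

θ* = 137.14

Mean = (147 + 145 + 135 + 124 + 138 + 124 + 147) / 7 = 960.0 / 7 = 137.14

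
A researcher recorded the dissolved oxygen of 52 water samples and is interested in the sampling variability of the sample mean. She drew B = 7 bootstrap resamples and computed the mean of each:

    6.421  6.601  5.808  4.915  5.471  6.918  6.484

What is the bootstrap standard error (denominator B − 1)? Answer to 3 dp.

Bootstrap SE is the standard deviation of the 7 replicate means.
Mean of replicates: (6.421 + 6.601 + 5.808 + 4.915 + 5.471 + 6.918 + 6.484) / 7 = 42.6180 / 7 = 6.0883
Sum of squared deviations: (+0.3327)² + (+0.5127)² + (−0.2803)² + (−1.1733)² + (−0.6173)² + (+0.8297)² + (+0.3957)² = 3.0548
Variance = 3.0548 / 6 = 0.5091
SE* = √0.5091

SE* = 0.714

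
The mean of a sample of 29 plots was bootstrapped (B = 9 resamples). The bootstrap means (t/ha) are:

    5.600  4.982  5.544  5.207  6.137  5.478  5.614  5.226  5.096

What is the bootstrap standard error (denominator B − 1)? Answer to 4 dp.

Bootstrap SE is the standard deviation of the 9 replicate means.
Mean of replicates: (5.600 + 4.982 + 5.544 + 5.207 + 6.137 + 5.478 + 5.614 + 5.226 + 5.096) / 9 = 48.88400 / 9 = 5.43156
Sum of squared deviations: (+0.16844)² + (−0.44956)² + (+0.11244)² + (−0.22456)² + (+0.70544)² + (+0.04644)² + (+0.18244)² + (−0.20556)² + (−0.33556)² = 0.98149
Variance = 0.98149 / 8 = 0.12269
SE* = √0.12269

SE* = 0.3503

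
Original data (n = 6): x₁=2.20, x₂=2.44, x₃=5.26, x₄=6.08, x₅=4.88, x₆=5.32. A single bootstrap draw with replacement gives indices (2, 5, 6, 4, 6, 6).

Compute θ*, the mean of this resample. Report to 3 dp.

Resample values: 2.44, 4.88, 5.32, 6.08, 5.32, 5.32.
Mean = (2.44 + 4.88 + 5.32 + 6.08 + 5.32 + 5.32) / 6 = 29.360 / 6 = 4.893

θ* = 4.893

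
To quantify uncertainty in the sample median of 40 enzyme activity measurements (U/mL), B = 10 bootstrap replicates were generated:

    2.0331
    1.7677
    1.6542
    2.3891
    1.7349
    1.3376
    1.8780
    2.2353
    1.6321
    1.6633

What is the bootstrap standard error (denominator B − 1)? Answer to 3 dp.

SE* = 0.312

Bootstrap SE is the standard deviation of the 10 replicate medians.
Mean of replicates: (2.0331 + 1.7677 + 1.6542 + 2.3891 + 1.7349 + 1.3376 + 1.8780 + 2.2353 + 1.6321 + 1.6633) / 10 = 18.32530 / 10 = 1.83253
Sum of squared deviations: (+0.20057)² + (−0.06483)² + (−0.17833)² + (+0.55657)² + (−0.09763)² + (−0.49493)² + (+0.04547)² + (+0.40277)² + (−0.20043)² + (−0.16923)² = 0.87359
Variance = 0.87359 / 9 = 0.09707
SE* = √0.09707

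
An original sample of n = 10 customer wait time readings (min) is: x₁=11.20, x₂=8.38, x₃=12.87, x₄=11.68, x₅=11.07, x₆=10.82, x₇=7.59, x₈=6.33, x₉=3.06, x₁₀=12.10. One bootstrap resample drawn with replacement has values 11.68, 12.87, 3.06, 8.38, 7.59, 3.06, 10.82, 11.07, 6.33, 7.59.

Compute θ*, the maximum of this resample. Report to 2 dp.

θ* = 12.87

Maximum = 12.87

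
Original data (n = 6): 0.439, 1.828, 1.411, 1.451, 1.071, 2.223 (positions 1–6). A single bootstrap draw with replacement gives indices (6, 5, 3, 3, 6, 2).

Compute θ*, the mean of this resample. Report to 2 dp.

Resample values: 2.223, 1.071, 1.411, 1.411, 2.223, 1.828.
Mean = (2.223 + 1.071 + 1.411 + 1.411 + 2.223 + 1.828) / 6 = 10.1670 / 6 = 1.69

θ* = 1.69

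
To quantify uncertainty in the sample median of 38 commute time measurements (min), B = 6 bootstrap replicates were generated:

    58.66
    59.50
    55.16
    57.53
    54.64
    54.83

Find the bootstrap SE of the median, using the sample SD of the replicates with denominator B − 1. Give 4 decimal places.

Bootstrap SE is the standard deviation of the 6 replicate medians.
Mean of replicates: (58.66 + 59.50 + 55.16 + 57.53 + 54.64 + 54.83) / 6 = 340.32000 / 6 = 56.72000
Sum of squared deviations: (+1.94000)² + (+2.78000)² + (−1.56000)² + (+0.81000)² + (−2.08000)² + (−1.89000)² = 22.48020
Variance = 22.48020 / 5 = 4.49604
SE* = √4.49604

SE* = 2.1204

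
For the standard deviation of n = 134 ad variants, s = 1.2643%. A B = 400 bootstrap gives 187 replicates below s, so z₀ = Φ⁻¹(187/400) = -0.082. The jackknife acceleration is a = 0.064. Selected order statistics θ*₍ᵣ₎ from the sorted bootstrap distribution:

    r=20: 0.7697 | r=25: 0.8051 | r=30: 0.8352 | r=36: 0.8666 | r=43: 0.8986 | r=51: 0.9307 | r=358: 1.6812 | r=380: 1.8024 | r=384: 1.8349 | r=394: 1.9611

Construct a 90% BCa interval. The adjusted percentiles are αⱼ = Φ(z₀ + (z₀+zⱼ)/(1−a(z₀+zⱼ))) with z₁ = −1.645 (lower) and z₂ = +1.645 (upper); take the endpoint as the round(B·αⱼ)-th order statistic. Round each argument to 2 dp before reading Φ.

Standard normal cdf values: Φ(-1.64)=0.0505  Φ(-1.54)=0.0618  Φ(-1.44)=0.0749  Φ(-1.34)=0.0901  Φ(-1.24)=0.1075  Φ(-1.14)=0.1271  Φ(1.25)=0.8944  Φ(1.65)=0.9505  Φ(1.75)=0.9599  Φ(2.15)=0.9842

(0.7697, 1.8024)

Lower: z₀ + z₁ = -0.082 + (-1.645) = -1.727; 1 − a(z₀+z₁) = 1 − (0.064)(-1.727) = 1.1105; argument = -0.082 + (-1.727)/1.1105 = -1.6371 → -1.64.
α₁ = Φ(-1.64) = 0.0505; rank = round(400 × 0.0505) = 20; θ*₍20₎ = 0.7697.
Upper: z₀ + z₂ = 1.563; 1 − a(z₀+z₂) = 0.9000; argument = 1.6547 → 1.65; α₂ = 0.9505; rank = 380; θ*₍380₎ = 1.8024.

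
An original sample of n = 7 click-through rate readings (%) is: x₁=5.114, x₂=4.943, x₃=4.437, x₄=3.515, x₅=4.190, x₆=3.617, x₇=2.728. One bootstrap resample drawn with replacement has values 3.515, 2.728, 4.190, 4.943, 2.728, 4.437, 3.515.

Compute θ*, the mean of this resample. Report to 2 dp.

θ* = 3.72

Mean = (3.515 + 2.728 + 4.190 + 4.943 + 2.728 + 4.437 + 3.515) / 7 = 26.0560 / 7 = 3.72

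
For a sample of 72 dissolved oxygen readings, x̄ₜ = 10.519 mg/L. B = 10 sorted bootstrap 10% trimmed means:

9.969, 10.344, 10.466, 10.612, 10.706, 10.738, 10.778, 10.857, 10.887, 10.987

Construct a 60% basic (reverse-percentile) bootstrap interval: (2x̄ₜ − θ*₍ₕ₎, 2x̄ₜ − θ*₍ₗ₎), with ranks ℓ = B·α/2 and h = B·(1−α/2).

(10.181, 10.694)

Percentile endpoints at ranks 2 and 8: θ*₍2₎ = 10.344, θ*₍8₎ = 10.857.
Basic interval reflects these around x̄ₜ:
  lower = 2 × 10.519 − 10.857 = 10.181
  upper = 2 × 10.519 − 10.344 = 10.694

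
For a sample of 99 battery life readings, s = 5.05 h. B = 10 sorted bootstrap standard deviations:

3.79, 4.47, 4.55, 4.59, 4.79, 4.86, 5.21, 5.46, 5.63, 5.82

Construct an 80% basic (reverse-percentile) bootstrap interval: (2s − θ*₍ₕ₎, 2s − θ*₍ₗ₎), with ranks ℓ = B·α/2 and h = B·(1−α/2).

Percentile endpoints at ranks 1 and 9: θ*₍1₎ = 3.79, θ*₍9₎ = 5.63.
Basic interval reflects these around s:
  lower = 2 × 5.05 − 5.63 = 4.47
  upper = 2 × 5.05 − 3.79 = 6.31

(4.47, 6.31)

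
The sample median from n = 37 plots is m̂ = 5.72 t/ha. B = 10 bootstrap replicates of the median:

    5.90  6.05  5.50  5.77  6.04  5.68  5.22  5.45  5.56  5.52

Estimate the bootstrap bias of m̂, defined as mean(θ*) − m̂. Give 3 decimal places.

bias = −0.051

mean(θ*) = (5.90 + 6.05 + 5.50 + 5.77 + 6.04 + 5.68 + 5.22 + 5.45 + 5.56 + 5.52) / 10 = 5.6690
bias = 5.6690 − 5.72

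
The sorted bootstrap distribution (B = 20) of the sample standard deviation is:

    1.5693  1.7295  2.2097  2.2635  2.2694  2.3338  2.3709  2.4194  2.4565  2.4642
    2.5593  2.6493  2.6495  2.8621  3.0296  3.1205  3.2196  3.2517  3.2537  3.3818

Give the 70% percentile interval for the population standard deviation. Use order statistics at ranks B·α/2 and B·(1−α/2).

α = 0.30; lower rank = 20 × 0.150 = 3; upper rank = 20 × 0.850 = 17.
The 3rd smallest replicate is 2.2097; the 17th is 3.2196.

(2.2097, 3.2196)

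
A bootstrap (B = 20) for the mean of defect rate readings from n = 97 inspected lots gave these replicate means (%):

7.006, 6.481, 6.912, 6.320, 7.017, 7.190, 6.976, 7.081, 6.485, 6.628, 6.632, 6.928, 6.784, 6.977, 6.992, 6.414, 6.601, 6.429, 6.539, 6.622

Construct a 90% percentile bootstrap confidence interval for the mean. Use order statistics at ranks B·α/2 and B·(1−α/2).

(6.320, 7.081)

Sorted replicates: 6.320, 6.414, 6.429, 6.481, 6.485, 6.539, 6.601, 6.622, 6.628, 6.632, 6.784, 6.912, 6.928, 6.976, 6.977, 6.992, 7.006, 7.017, 7.081, 7.190
α = 0.10; lower rank = 20 × 0.050 = 1; upper rank = 20 × 0.950 = 19.
The 1st smallest replicate is 6.320; the 19th is 7.081.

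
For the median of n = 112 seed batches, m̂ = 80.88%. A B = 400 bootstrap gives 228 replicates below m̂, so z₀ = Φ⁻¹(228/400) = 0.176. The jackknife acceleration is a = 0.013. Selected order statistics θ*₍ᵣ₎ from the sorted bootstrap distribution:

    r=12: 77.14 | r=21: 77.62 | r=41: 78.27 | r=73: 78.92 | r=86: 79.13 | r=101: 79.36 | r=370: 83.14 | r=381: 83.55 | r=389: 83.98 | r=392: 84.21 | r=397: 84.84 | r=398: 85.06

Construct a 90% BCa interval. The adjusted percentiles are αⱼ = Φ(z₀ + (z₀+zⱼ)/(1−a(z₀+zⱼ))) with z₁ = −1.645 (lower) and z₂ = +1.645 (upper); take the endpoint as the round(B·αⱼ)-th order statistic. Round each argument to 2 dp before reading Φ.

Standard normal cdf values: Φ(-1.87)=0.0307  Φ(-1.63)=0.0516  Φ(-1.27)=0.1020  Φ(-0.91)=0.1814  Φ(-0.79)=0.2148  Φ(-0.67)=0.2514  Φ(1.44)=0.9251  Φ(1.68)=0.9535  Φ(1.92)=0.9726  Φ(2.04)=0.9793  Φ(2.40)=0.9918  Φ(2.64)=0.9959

Lower: z₀ + z₁ = 0.176 + (-1.645) = -1.469; 1 − a(z₀+z₁) = 1 − (0.013)(-1.469) = 1.0191; argument = 0.176 + (-1.469)/1.0191 = -1.2655 → -1.27.
α₁ = Φ(-1.27) = 0.1020; rank = round(400 × 0.1020) = 41; θ*₍41₎ = 78.27.
Upper: z₀ + z₂ = 1.821; 1 − a(z₀+z₂) = 0.9763; argument = 2.0412 → 2.04; α₂ = 0.9793; rank = 392; θ*₍392₎ = 84.21.

(78.27, 84.21)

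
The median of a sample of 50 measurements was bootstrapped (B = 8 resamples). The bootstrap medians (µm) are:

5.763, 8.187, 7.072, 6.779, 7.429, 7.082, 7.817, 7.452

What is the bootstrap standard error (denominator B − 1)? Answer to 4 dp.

SE* = 0.7313

Bootstrap SE is the standard deviation of the 8 replicate medians.
Mean of replicates: (5.763 + 8.187 + 7.072 + 6.779 + 7.429 + 7.082 + 7.817 + 7.452) / 8 = 57.58100 / 8 = 7.19763
Sum of squared deviations: (−1.43463)² + (+0.98937)² + (−0.12563)² + (−0.41863)² + (+0.23137)² + (−0.11563)² + (+0.61937)² + (+0.25437)² = 3.74328
Variance = 3.74328 / 7 = 0.53475
SE* = √0.53475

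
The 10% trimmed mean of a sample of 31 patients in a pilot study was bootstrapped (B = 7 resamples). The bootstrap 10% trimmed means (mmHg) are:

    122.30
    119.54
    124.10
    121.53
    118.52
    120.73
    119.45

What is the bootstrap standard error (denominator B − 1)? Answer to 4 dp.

SE* = 1.9253

Bootstrap SE is the standard deviation of the 7 replicate 10% trimmed means.
Mean of replicates: (122.30 + 119.54 + 124.10 + 121.53 + 118.52 + 120.73 + 119.45) / 7 = 846.17000 / 7 = 120.88143
Sum of squared deviations: (+1.41857)² + (−1.34143)² + (+3.21857)² + (+0.64857)² + (−2.36143)² + (−0.15143)² + (−1.43143)² = 22.23989
Variance = 22.23989 / 6 = 3.70665
SE* = √3.70665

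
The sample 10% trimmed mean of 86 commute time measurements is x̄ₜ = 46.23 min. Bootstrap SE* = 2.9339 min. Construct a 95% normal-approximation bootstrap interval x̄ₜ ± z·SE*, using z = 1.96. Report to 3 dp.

(40.480, 51.980)

Margin = 1.96 × 2.9339 = 5.7504
Interval: 46.23 ± 5.7504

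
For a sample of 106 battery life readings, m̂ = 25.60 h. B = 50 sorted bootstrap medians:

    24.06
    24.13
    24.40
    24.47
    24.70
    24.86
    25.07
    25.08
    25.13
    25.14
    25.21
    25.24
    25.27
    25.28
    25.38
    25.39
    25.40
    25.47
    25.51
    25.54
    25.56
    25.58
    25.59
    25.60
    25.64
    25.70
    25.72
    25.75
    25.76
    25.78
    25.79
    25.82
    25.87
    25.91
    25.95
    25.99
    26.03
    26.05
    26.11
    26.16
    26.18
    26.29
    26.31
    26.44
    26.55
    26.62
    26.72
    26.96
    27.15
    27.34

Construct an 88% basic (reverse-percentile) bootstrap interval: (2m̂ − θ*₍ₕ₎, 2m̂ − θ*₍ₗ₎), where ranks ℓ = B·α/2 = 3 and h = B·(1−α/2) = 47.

Percentile endpoints at ranks 3 and 47: θ*₍3₎ = 24.40, θ*₍47₎ = 26.72.
Basic interval reflects these around m̂:
  lower = 2 × 25.60 − 26.72 = 24.48
  upper = 2 × 25.60 − 24.40 = 26.80

(24.48, 26.80)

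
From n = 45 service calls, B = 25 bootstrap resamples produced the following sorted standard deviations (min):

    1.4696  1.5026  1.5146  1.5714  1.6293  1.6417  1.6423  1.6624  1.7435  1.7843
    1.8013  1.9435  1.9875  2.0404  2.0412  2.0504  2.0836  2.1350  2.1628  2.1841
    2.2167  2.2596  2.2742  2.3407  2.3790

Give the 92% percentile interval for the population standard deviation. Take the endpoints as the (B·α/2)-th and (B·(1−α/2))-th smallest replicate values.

(1.4696, 2.3407)

α = 0.08; lower rank = 25 × 0.040 = 1; upper rank = 25 × 0.960 = 24.
The 1st smallest replicate is 1.4696; the 24th is 2.3407.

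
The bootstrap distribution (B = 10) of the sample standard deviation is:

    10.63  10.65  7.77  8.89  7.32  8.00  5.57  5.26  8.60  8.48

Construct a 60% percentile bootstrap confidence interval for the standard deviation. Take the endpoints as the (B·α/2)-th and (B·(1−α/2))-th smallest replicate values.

(5.57, 8.89)

Sorted replicates: 5.26, 5.57, 7.32, 7.77, 8.00, 8.48, 8.60, 8.89, 10.63, 10.65
α = 0.40; lower rank = 10 × 0.200 = 2; upper rank = 10 × 0.800 = 8.
The 2nd smallest replicate is 5.57; the 8th is 8.89.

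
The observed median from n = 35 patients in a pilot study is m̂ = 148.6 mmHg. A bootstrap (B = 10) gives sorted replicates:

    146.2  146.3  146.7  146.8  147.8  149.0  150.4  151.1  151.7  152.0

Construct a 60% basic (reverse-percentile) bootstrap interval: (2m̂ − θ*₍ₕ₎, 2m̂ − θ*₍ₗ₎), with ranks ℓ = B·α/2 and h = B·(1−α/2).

(146.1, 150.9)

Percentile endpoints at ranks 2 and 8: θ*₍2₎ = 146.3, θ*₍8₎ = 151.1.
Basic interval reflects these around m̂:
  lower = 2 × 148.6 − 151.1 = 146.1
  upper = 2 × 148.6 − 146.3 = 150.9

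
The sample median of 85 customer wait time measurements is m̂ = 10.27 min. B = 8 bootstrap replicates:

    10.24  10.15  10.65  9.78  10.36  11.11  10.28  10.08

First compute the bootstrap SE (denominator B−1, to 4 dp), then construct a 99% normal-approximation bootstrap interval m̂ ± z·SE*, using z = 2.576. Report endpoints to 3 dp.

Mean of replicates = 10.3313; sum of squared deviations = 1.1197; SE* = √(1.1197/7) = 0.3999
Margin = 2.576 × 0.3999 = 1.0301
Interval: 10.27 ± 1.0301

(9.240, 11.300)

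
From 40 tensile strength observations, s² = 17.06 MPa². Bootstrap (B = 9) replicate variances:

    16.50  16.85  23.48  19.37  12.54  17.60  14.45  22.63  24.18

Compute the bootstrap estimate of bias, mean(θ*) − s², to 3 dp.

bias = +1.562

mean(θ*) = (16.50 + 16.85 + 23.48 + 19.37 + 12.54 + 17.60 + 14.45 + 22.63 + 24.18) / 9 = 18.6222
bias = 18.6222 − 17.06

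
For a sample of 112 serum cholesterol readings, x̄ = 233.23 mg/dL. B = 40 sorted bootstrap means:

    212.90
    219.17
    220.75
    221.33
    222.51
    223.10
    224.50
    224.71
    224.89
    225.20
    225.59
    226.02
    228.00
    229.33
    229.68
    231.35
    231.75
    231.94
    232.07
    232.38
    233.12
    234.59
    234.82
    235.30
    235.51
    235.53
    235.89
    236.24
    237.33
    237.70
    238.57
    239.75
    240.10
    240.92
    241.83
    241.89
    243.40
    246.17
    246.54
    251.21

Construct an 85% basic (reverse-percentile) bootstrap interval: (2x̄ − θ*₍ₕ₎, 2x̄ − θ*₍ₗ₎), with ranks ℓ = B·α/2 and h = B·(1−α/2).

Percentile endpoints at ranks 3 and 37: θ*₍3₎ = 220.75, θ*₍37₎ = 243.40.
Basic interval reflects these around x̄:
  lower = 2 × 233.23 − 243.40 = 223.06
  upper = 2 × 233.23 − 220.75 = 245.71

(223.06, 245.71)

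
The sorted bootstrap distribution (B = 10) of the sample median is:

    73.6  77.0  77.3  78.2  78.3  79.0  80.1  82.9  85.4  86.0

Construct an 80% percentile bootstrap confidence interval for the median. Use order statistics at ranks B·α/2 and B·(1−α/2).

α = 0.20; lower rank = 10 × 0.100 = 1; upper rank = 10 × 0.900 = 9.
The 1st smallest replicate is 73.6; the 9th is 85.4.

(73.6, 85.4)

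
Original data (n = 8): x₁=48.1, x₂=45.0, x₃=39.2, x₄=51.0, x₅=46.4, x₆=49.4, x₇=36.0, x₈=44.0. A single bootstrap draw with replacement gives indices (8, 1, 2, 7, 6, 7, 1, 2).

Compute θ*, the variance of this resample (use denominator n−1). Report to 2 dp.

Resample values: 44.0, 48.1, 45.0, 36.0, 49.4, 36.0, 48.1, 45.0.
Mean = 43.9500; sum of squared deviations = 192.7600
s² = 192.7600 / 7 = 27.5371

θ* = 27.54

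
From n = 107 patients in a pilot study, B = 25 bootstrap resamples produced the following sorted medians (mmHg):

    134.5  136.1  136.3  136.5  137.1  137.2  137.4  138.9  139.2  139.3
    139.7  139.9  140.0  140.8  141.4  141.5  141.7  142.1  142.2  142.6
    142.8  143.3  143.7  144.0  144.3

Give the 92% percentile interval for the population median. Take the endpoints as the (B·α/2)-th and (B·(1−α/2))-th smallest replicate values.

α = 0.08; lower rank = 25 × 0.040 = 1; upper rank = 25 × 0.960 = 24.
The 1st smallest replicate is 134.5; the 24th is 144.0.

(134.5, 144.0)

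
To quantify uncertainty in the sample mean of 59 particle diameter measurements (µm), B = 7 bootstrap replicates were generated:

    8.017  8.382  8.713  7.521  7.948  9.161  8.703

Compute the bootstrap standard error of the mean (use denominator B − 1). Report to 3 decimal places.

SE* = 0.559

Bootstrap SE is the standard deviation of the 7 replicate means.
Mean of replicates: (8.017 + 8.382 + 8.713 + 7.521 + 7.948 + 9.161 + 8.703) / 7 = 58.4450 / 7 = 8.3493
Sum of squared deviations: (−0.3323)² + (+0.0327)² + (+0.3637)² + (−0.8283)² + (−0.4013)² + (+0.8117)² + (+0.3537)² = 1.8749
Variance = 1.8749 / 6 = 0.3125
SE* = √0.3125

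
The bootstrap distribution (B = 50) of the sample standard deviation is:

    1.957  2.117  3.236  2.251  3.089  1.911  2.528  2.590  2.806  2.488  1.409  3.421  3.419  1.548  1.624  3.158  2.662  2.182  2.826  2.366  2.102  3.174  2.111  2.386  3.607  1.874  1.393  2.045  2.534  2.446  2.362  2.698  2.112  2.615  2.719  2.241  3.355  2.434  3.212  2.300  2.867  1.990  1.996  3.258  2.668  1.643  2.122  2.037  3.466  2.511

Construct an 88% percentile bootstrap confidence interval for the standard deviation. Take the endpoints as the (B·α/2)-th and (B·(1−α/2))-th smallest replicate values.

Sorted replicates: 1.393, 1.409, 1.548, 1.624, 1.643, 1.874, 1.911, 1.957, 1.990, 1.996, 2.037, 2.045, 2.102, 2.111, 2.112, 2.117, 2.122, 2.182, 2.241, 2.251, 2.300, 2.362, 2.366, 2.386, 2.434, 2.446, 2.488, 2.511, 2.528, 2.534, 2.590, 2.615, 2.662, 2.668, 2.698, 2.719, 2.806, 2.826, 2.867, 3.089, 3.158, 3.174, 3.212, 3.236, 3.258, 3.355, 3.419, 3.421, 3.466, 3.607
α = 0.12; lower rank = 50 × 0.060 = 3; upper rank = 50 × 0.940 = 47.
The 3rd smallest replicate is 1.548; the 47th is 3.419.

(1.548, 3.419)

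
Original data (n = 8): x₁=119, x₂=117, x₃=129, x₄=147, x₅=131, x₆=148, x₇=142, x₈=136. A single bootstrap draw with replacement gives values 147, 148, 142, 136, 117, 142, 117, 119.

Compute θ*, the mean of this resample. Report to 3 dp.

Mean = (147 + 148 + 142 + 136 + 117 + 142 + 117 + 119) / 8 = 1068.0 / 8 = 133.500

θ* = 133.500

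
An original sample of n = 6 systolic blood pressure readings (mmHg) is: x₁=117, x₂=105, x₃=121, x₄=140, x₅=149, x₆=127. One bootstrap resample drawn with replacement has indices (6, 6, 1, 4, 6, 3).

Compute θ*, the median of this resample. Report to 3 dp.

Resample values: 127, 127, 117, 140, 127, 121.
Sorted: 117, 121, 127, 127, 127, 140
Median = average of the two middle values = 127.000

θ* = 127.000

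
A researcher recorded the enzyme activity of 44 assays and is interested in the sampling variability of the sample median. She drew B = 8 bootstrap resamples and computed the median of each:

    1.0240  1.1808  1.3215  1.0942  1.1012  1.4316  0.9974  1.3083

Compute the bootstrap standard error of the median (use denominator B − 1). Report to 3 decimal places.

SE* = 0.156

Bootstrap SE is the standard deviation of the 8 replicate medians.
Mean of replicates: (1.0240 + 1.1808 + 1.3215 + 1.0942 + 1.1012 + 1.4316 + 0.9974 + 1.3083) / 8 = 9.45900 / 8 = 1.18237
Sum of squared deviations: (−0.15837)² + (−0.00157)² + (+0.13912)² + (−0.08817)² + (−0.08117)² + (+0.24923)² + (−0.18498)² + (+0.12593)² = 0.17099
Variance = 0.17099 / 7 = 0.02443
SE* = √0.02443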